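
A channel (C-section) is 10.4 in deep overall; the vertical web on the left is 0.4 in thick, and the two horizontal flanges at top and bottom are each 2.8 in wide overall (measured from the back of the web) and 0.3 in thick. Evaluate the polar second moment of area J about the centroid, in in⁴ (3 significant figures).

J ≈ 77.1 in⁴

Treat the section as a set of non-overlapping primitives; coordinates are from the bounding-box lower-left.
Web: 0.4 × 10.4, A = 4.16 in², y = 5.2 in, Ī = 37.495 in⁴.
Top flange (beyond web): 2.4 × 0.3, A = 0.72 in², y = 10.25 in, Ī = 0.0054 in⁴.
Bottom flange (beyond web): 2.4 × 0.3, A = 0.72 in², y = 0.15 in, Ī = 0.0054 in⁴.
By symmetry the centroid is at mid-height, ȳ = 5.2 in.
Transfer each piece to the centroidal x-axis using Ī + A·d² with d = y − 5.2:
  web: d = 0 in → contributes +37.495 in⁴
  top flange (beyond web): d = 5.05 in → contributes +18.367 in⁴
  bottom flange (beyond web): d = -5.05 in → contributes +18.367 in⁴
Total I = 74.23 in⁴.
For the y-axis: x̄ = 0.56 in.
Repeating about the centroidal y-axis gives I_y = 2.8433 in⁴.
Polar second moment: J = I_x + I_y = 77.073 in⁴.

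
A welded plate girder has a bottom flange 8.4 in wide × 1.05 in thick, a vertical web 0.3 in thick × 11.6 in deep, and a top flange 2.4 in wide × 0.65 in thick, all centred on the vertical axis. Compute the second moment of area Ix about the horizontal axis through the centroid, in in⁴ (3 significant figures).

Ix ≈ 297 in⁴

Treat the section as a set of non-overlapping primitives; coordinates are from the bounding-box lower-left.
Bottom plate: 8.4 × 1.05, A = 8.82 in², y = 0.525 in, Ī = 0.81034 in⁴.
Web plate: 0.3 × 11.6, A = 3.48 in², y = 6.85 in, Ī = 39.022 in⁴.
Top plate: 2.4 × 0.65, A = 1.56 in², y = 12.975 in, Ī = 0.054925 in⁴.
Centroid: ȳ = ΣA·y / ΣA = 3.5144 in.
Transfer each piece to the horizontal axis through the centroid using Ī + A·d² with d = y − 3.5144:
  bottom plate: d = -2.9894 in → contributes +79.63 in⁴
  web plate: d = 3.3356 in → contributes +77.742 in⁴
  top plate: d = 9.4606 in → contributes +139.68 in⁴
Total I = 297.05 in⁴.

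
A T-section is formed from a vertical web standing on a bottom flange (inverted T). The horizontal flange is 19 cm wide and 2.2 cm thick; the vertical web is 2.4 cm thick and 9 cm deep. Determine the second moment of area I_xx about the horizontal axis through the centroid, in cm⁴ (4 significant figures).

Break the section into simple shapes (no overlaps), measuring from the bottom-left corner of the bounding box.
Flange: 19 × 2.2, A = 41.8 cm², y = 1.1 cm, Ī = 16.8593 cm⁴.
Web: 2.4 × 9, A = 21.6 cm², y = 6.7 cm, Ī = 145.8 cm⁴.
Centroid: ȳ = ΣA·y / ΣA = 3.00789 cm.
Transfer each piece to the horizontal axis through the centroid using Ī + A·d² with d = y − 3.00789:
  flange: d = -1.90789 cm → contributes +169.013 cm⁴
  web: d = 3.69211 cm → contributes +440.245 cm⁴
Total I = 609.257 cm⁴.

I_xx ≈ 609.3 cm⁴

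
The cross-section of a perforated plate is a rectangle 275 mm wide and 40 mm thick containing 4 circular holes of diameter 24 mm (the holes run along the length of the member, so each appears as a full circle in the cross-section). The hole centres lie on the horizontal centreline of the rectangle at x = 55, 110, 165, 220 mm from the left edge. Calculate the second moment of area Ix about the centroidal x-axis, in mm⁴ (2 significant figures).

Treat the section as a set of non-overlapping primitives; coordinates are from the bounding-box lower-left.
Plate: 275 × 40, A = 11 000 mm², y = 20 mm, Ī = 1 466 667 mm⁴.
Hole 1 (subtracted): ⌀24, A = 452.4 mm², y = 20 mm, Ī = 16 286 mm⁴.
Hole 2 (subtracted): ⌀24, A = 452.4 mm², y = 20 mm, Ī = 16 286 mm⁴.
Hole 3 (subtracted): ⌀24, A = 452.4 mm², y = 20 mm, Ī = 16 286 mm⁴.
Hole 4 (subtracted): ⌀24, A = 452.4 mm², y = 20 mm, Ī = 16 286 mm⁴.
By symmetry the centroid is at mid-height, ȳ = 20 mm.
All pieces are centred on the centroidal x-axis, so I = ΣĪ (holes subtracted) = 1 401 523 mm⁴.

Ix ≈ 1.4 × 10⁶ mm⁴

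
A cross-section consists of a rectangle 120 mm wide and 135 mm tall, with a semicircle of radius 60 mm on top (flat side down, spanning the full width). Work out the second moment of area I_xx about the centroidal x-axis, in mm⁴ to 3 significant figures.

I_xx ≈ 6.23 × 10⁷ mm⁴

Treat the section as a set of non-overlapping primitives; coordinates are from the bounding-box lower-left.
Rectangular body: 120 × 135, A = 16 200 mm², y = 67.5 mm, Ī = 24 603 750 mm⁴.
Semicircular cap: semicircle r = 60, A = 5654.9 mm², y = 160.46 mm, Ī = 1 422 450 mm⁴.
Centroid: ȳ = ΣA·y / ΣA = 91.554 mm.
Transfer each piece to the centroidal x-axis using Ī + A·d² with d = y − 91.554:
  rectangular body: d = -24.054 mm → contributes +33 977 221 mm⁴
  semicircular cap: d = 68.91 mm → contributes +28 275 466 mm⁴
Total I = 62 252 687 mm⁴.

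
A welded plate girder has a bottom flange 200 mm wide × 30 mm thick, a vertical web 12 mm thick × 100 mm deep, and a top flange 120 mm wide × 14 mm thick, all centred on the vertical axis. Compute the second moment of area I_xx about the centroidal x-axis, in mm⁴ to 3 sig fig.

I_xx ≈ 2.25 × 10⁷ mm⁴

Split into non-overlapping primitives; take the origin at the lower-left of the bounding box.
Bottom plate: 200 × 30, A = 6 000 mm², y = 15 mm, Ī = 450 000 mm⁴.
Web plate: 12 × 100, A = 1 200 mm², y = 80 mm, Ī = 1 000 000 mm⁴.
Top plate: 120 × 14, A = 1 680 mm², y = 137 mm, Ī = 27 440 mm⁴.
Centroid: ȳ = ΣA·y / ΣA = 46.865 mm.
Transfer each piece to the centroidal x-axis using Ī + A·d² with d = y − 46.865:
  bottom plate: d = -31.865 mm → contributes +6 542 218 mm⁴
  web plate: d = 33.135 mm → contributes +2 317 525 mm⁴
  top plate: d = 90.135 mm → contributes +13 676 336 mm⁴
Total I = 22 536 078 mm⁴.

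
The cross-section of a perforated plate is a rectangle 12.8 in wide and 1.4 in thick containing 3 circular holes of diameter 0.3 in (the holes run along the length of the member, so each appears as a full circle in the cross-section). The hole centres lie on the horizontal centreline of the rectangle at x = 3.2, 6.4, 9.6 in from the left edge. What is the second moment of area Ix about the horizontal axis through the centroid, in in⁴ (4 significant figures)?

Ix ≈ 2.926 in⁴

Decompose the section into non-overlapping parts with the origin at the bottom-left of its bounding rectangle.
Plate: 12.8 × 1.4, A = 17.92 in², y = 0.7 in, Ī = 2.92693 in⁴.
Hole 1 (subtracted): ⌀0.3, A = 0.0706858 in², y = 0.7 in, Ī = 0.000397608 in⁴.
Hole 2 (subtracted): ⌀0.3, A = 0.0706858 in², y = 0.7 in, Ī = 0.000397608 in⁴.
Hole 3 (subtracted): ⌀0.3, A = 0.0706858 in², y = 0.7 in, Ī = 0.000397608 in⁴.
By symmetry the centroid is at mid-height, ȳ = 0.7 in.
All pieces are centred on the horizontal axis through the centroid, so I = ΣĪ (holes subtracted) = 2.92574 in⁴.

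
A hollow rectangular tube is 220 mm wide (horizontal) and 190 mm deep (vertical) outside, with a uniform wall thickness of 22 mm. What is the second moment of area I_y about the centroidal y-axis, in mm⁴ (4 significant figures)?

I_y ≈ 1.023 × 10⁸ mm⁴

Treat the section as a set of non-overlapping primitives; coordinates are from the bounding-box lower-left.
Outer rectangle: 220 × 190, A = 41 800 mm², x = 110 mm, Ī = 168 593 333 mm⁴.
Inner void (subtracted): 176 × 146, A = 25 696 mm², x = 110 mm, Ī = 66 329 941 mm⁴.
By symmetry the centroid is at mid-width, x̄ = 110 mm.
All pieces are centred on the centroidal y-axis, so I = ΣĪ (holes subtracted) = 102 263 392 mm⁴.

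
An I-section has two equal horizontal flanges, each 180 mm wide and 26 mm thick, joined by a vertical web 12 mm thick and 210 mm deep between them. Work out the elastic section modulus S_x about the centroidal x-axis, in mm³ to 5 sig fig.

Split into non-overlapping primitives; take the origin at the lower-left of the bounding box.
Bottom flange: 180 × 26, A = 4 680 mm², y = 13 mm, Ī = 263 640 mm⁴.
Web: 12 × 210, A = 2 520 mm², y = 131 mm, Ī = 9 261 000 mm⁴.
Top flange: 180 × 26, A = 4 680 mm², y = 249 mm, Ī = 263 640 mm⁴.
By symmetry the centroid is at mid-height, ȳ = 131 mm.
Transfer each piece to the centroidal x-axis using Ī + A·d² with d = y − 131:
  bottom flange: d = -118 mm → contributes +65 427 960 mm⁴
  web: d = 0 mm → contributes +9 261 000 mm⁴
  top flange: d = 118 mm → contributes +65 427 960 mm⁴
Total I = 140 116 920 mm⁴.
Extreme fibre distance c = 131 mm; S = I/c = 1 069 595 mm³.

S_x ≈ 1.0696 × 10⁶ mm³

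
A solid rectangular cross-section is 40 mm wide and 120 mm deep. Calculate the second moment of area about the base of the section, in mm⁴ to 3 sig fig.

The section: 40 × 120, A = 4 800 mm², y = 60 mm, Ī = 5 760 000 mm⁴.
Transfer it to the base of the section using Ī + A·d² with d = y − 0:
  the section: d = 60 mm → contributes +23 040 000 mm⁴
Total I = 23 040 000 mm⁴.

I_base ≈ 2.30 × 10⁷ mm⁴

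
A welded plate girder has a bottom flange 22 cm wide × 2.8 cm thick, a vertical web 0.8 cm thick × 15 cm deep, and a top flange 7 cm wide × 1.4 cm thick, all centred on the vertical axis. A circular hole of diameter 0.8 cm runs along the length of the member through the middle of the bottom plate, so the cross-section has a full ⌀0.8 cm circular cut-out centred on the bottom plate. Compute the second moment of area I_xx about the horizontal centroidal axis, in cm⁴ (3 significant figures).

I_xx ≈ 3170 cm⁴

Treat the section as a set of non-overlapping primitives; coordinates are from the bounding-box lower-left.
Bottom plate: 22 × 2.8, A = 61.6 cm², y = 1.4 cm, Ī = 40.245 cm⁴.
Web plate: 0.8 × 15, A = 12 cm², y = 10.3 cm, Ī = 225 cm⁴.
Top plate: 7 × 1.4, A = 9.8 cm², y = 18.5 cm, Ī = 1.6007 cm⁴.
Hole (subtracted): ⌀0.8, A = 0.50265 cm², y = 1.4 cm, Ī = 0.020106 cm⁴.
Centroid: ȳ = ΣA·y / ΣA = 4.7099 cm.
Transfer each piece to the horizontal centroidal axis using Ī + A·d² with d = y − 4.7099:
  bottom plate: d = -3.3099 cm → contributes +715.09 cm⁴
  web plate: d = 5.5901 cm → contributes +599.99 cm⁴
  top plate: d = 13.79 cm → contributes +1865.2 cm⁴
  hole: d = -3.3099 cm → contributes −5.5268 cm⁴
Total I = 3174.8 cm⁴.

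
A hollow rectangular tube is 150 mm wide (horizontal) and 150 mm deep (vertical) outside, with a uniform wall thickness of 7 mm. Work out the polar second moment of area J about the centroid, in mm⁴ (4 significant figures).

J ≈ 2.736 × 10⁷ mm⁴

Break the section into simple shapes (no overlaps), measuring from the bottom-left corner of the bounding box.
Outer rectangle: 150 × 150, A = 22 500 mm², y = 75 mm, Ī = 42 187 500 mm⁴.
Inner void (subtracted): 136 × 136, A = 18 496 mm², y = 75 mm, Ī = 28 508 501 mm⁴.
By symmetry the centroid is at mid-height, ȳ = 75 mm.
All pieces are centred on the centroidal x-axis, so I = ΣĪ (holes subtracted) = 13 678 999 mm⁴.
Repeating about the centroidal y-axis gives I_y = 13 678 999 mm⁴.
Polar second moment: J = I_x + I_y = 27 357 997 mm⁴.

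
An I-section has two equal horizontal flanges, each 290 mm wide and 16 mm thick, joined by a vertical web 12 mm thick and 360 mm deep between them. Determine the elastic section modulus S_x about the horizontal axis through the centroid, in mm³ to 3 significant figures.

Split into non-overlapping primitives; take the origin at the lower-left of the bounding box.
Bottom flange: 290 × 16, A = 4 640 mm², y = 8 mm, Ī = 98 987 mm⁴.
Web: 12 × 360, A = 4 320 mm², y = 196 mm, Ī = 46 656 000 mm⁴.
Top flange: 290 × 16, A = 4 640 mm², y = 384 mm, Ī = 98 987 mm⁴.
By symmetry the centroid is at mid-height, ȳ = 196 mm.
Transfer each piece to the horizontal axis through the centroid using Ī + A·d² with d = y − 196:
  bottom flange: d = -188 mm → contributes +164 095 147 mm⁴
  web: d = 0 mm → contributes +46 656 000 mm⁴
  top flange: d = 188 mm → contributes +164 095 147 mm⁴
Total I = 374 846 293 mm⁴.
Extreme fibre distance c = 196 mm; S = I/c = 1 912 481 mm³.

S_x ≈ 1.91 × 10⁶ mm³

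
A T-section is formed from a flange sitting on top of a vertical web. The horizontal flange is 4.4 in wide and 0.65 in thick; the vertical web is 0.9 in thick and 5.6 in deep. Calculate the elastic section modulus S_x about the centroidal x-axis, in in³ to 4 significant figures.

Split into non-overlapping primitives; take the origin at the lower-left of the bounding box.
Flange: 4.4 × 0.65, A = 2.86 in², y = 5.925 in, Ī = 0.100696 in⁴.
Web: 0.9 × 5.6, A = 5.04 in², y = 2.8 in, Ī = 13.1712 in⁴.
Centroid: ȳ = ΣA·y / ΣA = 3.93133 in.
Transfer each piece to the centroidal x-axis using Ī + A·d² with d = y − 3.93133:
  flange: d = 1.99367 in → contributes +11.4684 in⁴
  web: d = -1.13133 in → contributes +19.6219 in⁴
Total I = 31.0903 in⁴.
Extreme fibre distance c = 3.93133 in; S = I/c = 7.90835 in³.

S_x ≈ 7.908 in³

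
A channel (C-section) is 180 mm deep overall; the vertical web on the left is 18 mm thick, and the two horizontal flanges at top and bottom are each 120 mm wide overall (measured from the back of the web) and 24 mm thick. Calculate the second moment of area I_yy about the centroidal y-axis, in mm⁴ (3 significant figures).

I_yy ≈ 1.14 × 10⁷ mm⁴

Treat the section as a set of non-overlapping primitives; coordinates are from the bounding-box lower-left.
Web: 18 × 180, A = 3 240 mm², x = 9 mm, Ī = 87 480 mm⁴.
Top flange (beyond web): 102 × 24, A = 2 448 mm², x = 69 mm, Ī = 2 122 416 mm⁴.
Bottom flange (beyond web): 102 × 24, A = 2 448 mm², x = 69 mm, Ī = 2 122 416 mm⁴.
Centroid: x̄ = ΣA·x / ΣA = 45.106 mm.
Transfer each piece to the centroidal y-axis using Ī + A·d² with d = x − 45.106:
  web: d = -36.106 mm → contributes +4 311 330 mm⁴
  top flange (beyond web): d = 23.894 mm → contributes +3 520 013 mm⁴
  bottom flange (beyond web): d = 23.894 mm → contributes +3 520 013 mm⁴
Total I = 11 351 356 mm⁴.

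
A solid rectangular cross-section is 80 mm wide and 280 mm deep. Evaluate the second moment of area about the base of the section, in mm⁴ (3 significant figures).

The section: 80 × 280, A = 22 400 mm², y = 140 mm, Ī = 146 346 667 mm⁴.
Transfer it to the bottom edge using Ī + A·d² with d = y − 0:
  the section: d = 140 mm → contributes +585 386 667 mm⁴
Total I = 585 386 667 mm⁴.

I_base ≈ 5.85 × 10⁸ mm⁴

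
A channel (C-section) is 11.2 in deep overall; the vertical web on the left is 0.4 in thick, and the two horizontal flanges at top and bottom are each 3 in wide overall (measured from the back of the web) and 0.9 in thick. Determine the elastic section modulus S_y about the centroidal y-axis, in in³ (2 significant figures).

S_y ≈ 3.9 in³

Split into non-overlapping primitives; take the origin at the lower-left of the bounding box.
Web: 0.4 × 11.2, A = 4.48 in², x = 0.2 in, Ī = 0.05973 in⁴.
Top flange (beyond web): 2.6 × 0.9, A = 2.34 in², x = 1.7 in, Ī = 1.318 in⁴.
Bottom flange (beyond web): 2.6 × 0.9, A = 2.34 in², x = 1.7 in, Ī = 1.318 in⁴.
Centroid: x̄ = ΣA·x / ΣA = 0.9664 in.
Transfer each piece to the centroidal y-axis using Ī + A·d² with d = x − 0.9664:
  web: d = -0.7664 in → contributes +2.691 in⁴
  top flange (beyond web): d = 0.7336 in → contributes +2.578 in⁴
  bottom flange (beyond web): d = 0.7336 in → contributes +2.578 in⁴
Total I = 7.846 in⁴.
Extreme fibre distance c = 2.034 in; S = I/c = 3.858 in³.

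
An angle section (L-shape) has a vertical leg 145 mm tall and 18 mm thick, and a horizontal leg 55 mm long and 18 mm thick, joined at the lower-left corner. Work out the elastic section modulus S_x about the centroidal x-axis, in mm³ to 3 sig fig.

Treat the section as a set of non-overlapping primitives; coordinates are from the bounding-box lower-left.
Vertical leg: 18 × 145, A = 2 610 mm², y = 72.5 mm, Ī = 4 572 938 mm⁴.
Horizontal leg (remainder): 37 × 18, A = 666 mm², y = 9 mm, Ī = 17 982 mm⁴.
Centroid: ȳ = ΣA·y / ΣA = 59.591 mm.
Transfer each piece to the centroidal x-axis using Ī + A·d² with d = y − 59.591:
  vertical leg: d = 12.909 mm → contributes +5 007 897 mm⁴
  horizontal leg (remainder): d = -50.591 mm → contributes +1 722 552 mm⁴
Total I = 6 730 449 mm⁴.
Extreme fibre distance c = 85.409 mm; S = I/c = 78 802 mm³.

S_x ≈ 7.88 × 10⁴ mm³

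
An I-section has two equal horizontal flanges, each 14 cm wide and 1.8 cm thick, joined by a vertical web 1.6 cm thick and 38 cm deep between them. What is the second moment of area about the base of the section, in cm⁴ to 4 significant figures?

I_base ≈ 7.540 × 10⁴ cm⁴

Treat the section as a set of non-overlapping primitives; coordinates are from the bounding-box lower-left.
Bottom flange: 14 × 1.8, A = 25.2 cm², y = 0.9 cm, Ī = 6.804 cm⁴.
Web: 1.6 × 38, A = 60.8 cm², y = 20.8 cm, Ī = 7316.27 cm⁴.
Top flange: 14 × 1.8, A = 25.2 cm², y = 40.7 cm, Ī = 6.804 cm⁴.
Transfer each piece to a horizontal axis along the bottom face using Ī + A·d² with d = y − 0:
  bottom flange: d = 0.9 cm → contributes +27.216 cm⁴
  web: d = 20.8 cm → contributes +33620.8 cm⁴
  top flange: d = 40.7 cm → contributes +41750.4 cm⁴
Total I = 75398.3 cm⁴.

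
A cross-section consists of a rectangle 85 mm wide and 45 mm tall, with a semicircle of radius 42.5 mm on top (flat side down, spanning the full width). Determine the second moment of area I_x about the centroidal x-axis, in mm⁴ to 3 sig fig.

I_x ≈ 3.68 × 10⁶ mm⁴

Treat the section as a set of non-overlapping primitives; coordinates are from the bounding-box lower-left.
Rectangular body: 85 × 45, A = 3 825 mm², y = 22.5 mm, Ī = 645 469 mm⁴.
Semicircular cap: semicircle r = 42.5, A = 2837.3 mm², y = 63.038 mm, Ī = 358 086 mm⁴.
Centroid: ȳ = ΣA·y / ΣA = 39.764 mm.
Transfer each piece to the centroidal x-axis using Ī + A·d² with d = y − 39.764:
  rectangular body: d = -17.264 mm → contributes +1 785 456 mm⁴
  semicircular cap: d = 23.274 mm → contributes +1 894 945 mm⁴
Total I = 3 680 401 mm⁴.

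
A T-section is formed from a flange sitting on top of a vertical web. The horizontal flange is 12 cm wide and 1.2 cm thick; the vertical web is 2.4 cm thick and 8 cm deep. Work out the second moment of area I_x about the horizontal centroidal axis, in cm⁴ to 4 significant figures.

Split into non-overlapping primitives; take the origin at the lower-left of the bounding box.
Flange: 12 × 1.2, A = 14.4 cm², y = 8.6 cm, Ī = 1.728 cm⁴.
Web: 2.4 × 8, A = 19.2 cm², y = 4 cm, Ī = 102.4 cm⁴.
Centroid: ȳ = ΣA·y / ΣA = 5.97143 cm.
Transfer each piece to the horizontal centroidal axis using Ī + A·d² with d = y − 5.97143:
  flange: d = 2.62857 cm → contributes +101.223 cm⁴
  web: d = -1.97143 cm → contributes +177.021 cm⁴
Total I = 278.245 cm⁴.

I_x ≈ 278.2 cm⁴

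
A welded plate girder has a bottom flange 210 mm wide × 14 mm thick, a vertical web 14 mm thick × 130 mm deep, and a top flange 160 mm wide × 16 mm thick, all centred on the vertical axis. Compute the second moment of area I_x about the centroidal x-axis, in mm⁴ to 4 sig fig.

I_x ≈ 3.146 × 10⁷ mm⁴

Decompose the section into non-overlapping parts with the origin at the bottom-left of its bounding rectangle.
Bottom plate: 210 × 14, A = 2 940 mm², y = 7 mm, Ī = 48 020 mm⁴.
Web plate: 14 × 130, A = 1 820 mm², y = 79 mm, Ī = 2 563 167 mm⁴.
Top plate: 160 × 16, A = 2 560 mm², y = 152 mm, Ī = 54613.3 mm⁴.
Centroid: ȳ = ΣA·y / ΣA = 75.612 mm.
Transfer each piece to the centroidal x-axis using Ī + A·d² with d = y − 75.612:
  bottom plate: d = -68.612 mm → contributes +13 888 392 mm⁴
  web plate: d = 3.38798 mm → contributes +2 584 057 mm⁴
  top plate: d = 76.388 mm → contributes +14 992 529 mm⁴
Total I = 31 464 978 mm⁴.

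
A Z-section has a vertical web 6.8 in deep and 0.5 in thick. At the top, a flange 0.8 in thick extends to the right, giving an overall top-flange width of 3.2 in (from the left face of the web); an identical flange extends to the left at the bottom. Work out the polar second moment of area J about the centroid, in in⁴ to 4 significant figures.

Decompose the section into non-overlapping parts with the origin at the bottom-left of its bounding rectangle.
Web: 0.5 × 6.8, A = 3.4 in², y = 3.4 in, Ī = 13.1013 in⁴.
Top flange (beyond web): 2.7 × 0.8, A = 2.16 in², y = 6.4 in, Ī = 0.1152 in⁴.
Bottom flange (beyond web): 2.7 × 0.8, A = 2.16 in², y = 0.4 in, Ī = 0.1152 in⁴.
Centroid: ȳ = ΣA·y / ΣA = 3.4 in.
Transfer each piece to the centroidal x-axis using Ī + A·d² with d = y − 3.4:
  web: d = 0 in → contributes +13.1013 in⁴
  top flange (beyond web): d = 3 in → contributes +19.5552 in⁴
  bottom flange (beyond web): d = -3 in → contributes +19.5552 in⁴
Total I = 52.2117 in⁴.
For the y-axis: x̄ = 2.95 in.
Repeating about the centroidal y-axis gives I_y = 13.7544 in⁴.
Polar second moment: J = I_x + I_y = 65.9662 in⁴.

J ≈ 65.97 in⁴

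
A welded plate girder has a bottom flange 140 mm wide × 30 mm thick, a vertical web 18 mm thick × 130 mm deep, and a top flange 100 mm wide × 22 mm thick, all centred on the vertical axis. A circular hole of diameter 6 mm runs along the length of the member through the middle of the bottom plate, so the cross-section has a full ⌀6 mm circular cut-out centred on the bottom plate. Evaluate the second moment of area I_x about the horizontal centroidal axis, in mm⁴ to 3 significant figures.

I_x ≈ 3.99 × 10⁷ mm⁴

Break the section into simple shapes (no overlaps), measuring from the bottom-left corner of the bounding box.
Bottom plate: 140 × 30, A = 4 200 mm², y = 15 mm, Ī = 315 000 mm⁴.
Web plate: 18 × 130, A = 2 340 mm², y = 95 mm, Ī = 3 295 500 mm⁴.
Top plate: 100 × 22, A = 2 200 mm², y = 171 mm, Ī = 88 733 mm⁴.
Hole (subtracted): ⌀6, A = 28.274 mm², y = 15 mm, Ī = 63.617 mm⁴.
Centroid: ȳ = ΣA·y / ΣA = 75.883 mm.
Transfer each piece to the horizontal centroidal axis using Ī + A·d² with d = y − 75.883:
  bottom plate: d = -60.883 mm → contributes +15 883 542 mm⁴
  web plate: d = 19.117 mm → contributes +4 150 635 mm⁴
  top plate: d = 95.117 mm → contributes +19 992 477 mm⁴
  hole: d = -60.883 mm → contributes −104 871 mm⁴
Total I = 39 921 783 mm⁴.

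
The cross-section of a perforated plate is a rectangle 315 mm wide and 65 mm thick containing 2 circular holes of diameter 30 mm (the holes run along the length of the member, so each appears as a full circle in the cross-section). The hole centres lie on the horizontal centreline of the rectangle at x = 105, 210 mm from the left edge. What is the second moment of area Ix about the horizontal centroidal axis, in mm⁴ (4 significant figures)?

Split into non-overlapping primitives; take the origin at the lower-left of the bounding box.
Plate: 315 × 65, A = 20 475 mm², y = 32.5 mm, Ī = 7 208 906 mm⁴.
Hole 1 (subtracted): ⌀30, A = 706.858 mm², y = 32.5 mm, Ī = 39760.8 mm⁴.
Hole 2 (subtracted): ⌀30, A = 706.858 mm², y = 32.5 mm, Ī = 39760.8 mm⁴.
By symmetry the centroid is at mid-height, ȳ = 32.5 mm.
All pieces are centred on the horizontal centroidal axis, so I = ΣĪ (holes subtracted) = 7 129 385 mm⁴.

Ix ≈ 7.129 × 10⁶ mm⁴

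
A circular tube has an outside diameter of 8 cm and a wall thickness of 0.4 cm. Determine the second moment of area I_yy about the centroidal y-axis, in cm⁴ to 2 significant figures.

I_yy ≈ 69 cm⁴

Treat the section as a set of non-overlapping primitives; coordinates are from the bounding-box lower-left.
Outer circle: ⌀8, A = 50.27 cm², x = 4 cm, Ī = 201.1 cm⁴.
Bore (subtracted): ⌀7.2, A = 40.72 cm², x = 4 cm, Ī = 131.9 cm⁴.
By symmetry the centroid is at mid-width, x̄ = 4 cm.
All pieces are centred on the centroidal y-axis, so I = ΣĪ (holes subtracted) = 69.15 cm⁴.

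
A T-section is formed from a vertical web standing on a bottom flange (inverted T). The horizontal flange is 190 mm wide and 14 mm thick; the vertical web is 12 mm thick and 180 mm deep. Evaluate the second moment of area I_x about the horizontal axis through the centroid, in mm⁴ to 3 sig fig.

Break the section into simple shapes (no overlaps), measuring from the bottom-left corner of the bounding box.
Flange: 190 × 14, A = 2 660 mm², y = 7 mm, Ī = 43 447 mm⁴.
Web: 12 × 180, A = 2 160 mm², y = 104 mm, Ī = 5 832 000 mm⁴.
Centroid: ȳ = ΣA·y / ΣA = 50.469 mm.
Transfer each piece to the horizontal axis through the centroid using Ī + A·d² with d = y − 50.469:
  flange: d = -43.469 mm → contributes +5 069 632 mm⁴
  web: d = 53.531 mm → contributes +12 021 655 mm⁴
Total I = 17 091 287 mm⁴.

I_x ≈ 1.71 × 10⁷ mm⁴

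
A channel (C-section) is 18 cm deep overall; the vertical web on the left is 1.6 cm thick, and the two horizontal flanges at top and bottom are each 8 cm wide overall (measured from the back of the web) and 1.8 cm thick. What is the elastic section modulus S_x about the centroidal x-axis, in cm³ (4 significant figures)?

Break the section into simple shapes (no overlaps), measuring from the bottom-left corner of the bounding box.
Web: 1.6 × 18, A = 28.8 cm², y = 9 cm, Ī = 777.6 cm⁴.
Top flange (beyond web): 6.4 × 1.8, A = 11.52 cm², y = 17.1 cm, Ī = 3.1104 cm⁴.
Bottom flange (beyond web): 6.4 × 1.8, A = 11.52 cm², y = 0.9 cm, Ī = 3.1104 cm⁴.
By symmetry the centroid is at mid-height, ȳ = 9 cm.
Transfer each piece to the centroidal x-axis using Ī + A·d² with d = y − 9:
  web: d = 0 cm → contributes +777.6 cm⁴
  top flange (beyond web): d = 8.1 cm → contributes +758.938 cm⁴
  bottom flange (beyond web): d = -8.1 cm → contributes +758.938 cm⁴
Total I = 2295.48 cm⁴.
Extreme fibre distance c = 9 cm; S = I/c = 255.053 cm³.

S_x ≈ 255.1 cm³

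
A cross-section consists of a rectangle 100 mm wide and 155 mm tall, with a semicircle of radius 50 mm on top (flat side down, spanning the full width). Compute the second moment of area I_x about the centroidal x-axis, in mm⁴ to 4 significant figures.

I_x ≈ 6.225 × 10⁷ mm⁴

Break the section into simple shapes (no overlaps), measuring from the bottom-left corner of the bounding box.
Rectangular body: 100 × 155, A = 15 500 mm², y = 77.5 mm, Ī = 31 032 292 mm⁴.
Semicircular cap: semicircle r = 50, A = 3926.99 mm², y = 176.221 mm, Ī = 685 981 mm⁴.
Centroid: ȳ = ΣA·y / ΣA = 97.4555 mm.
Transfer each piece to the centroidal x-axis using Ī + A·d² with d = y − 97.4555:
  rectangular body: d = -19.9555 mm → contributes +37 204 726 mm⁴
  semicircular cap: d = 78.7652 mm → contributes +25 048 843 mm⁴
Total I = 62 253 569 mm⁴.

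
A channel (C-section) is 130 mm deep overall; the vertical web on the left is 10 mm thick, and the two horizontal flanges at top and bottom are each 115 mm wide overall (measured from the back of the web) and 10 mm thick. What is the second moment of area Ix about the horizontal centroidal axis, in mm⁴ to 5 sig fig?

Ix ≈ 9.4083 × 10⁶ mm⁴

Break the section into simple shapes (no overlaps), measuring from the bottom-left corner of the bounding box.
Web: 10 × 130, A = 1 300 mm², y = 65 mm, Ī = 1 830 833 mm⁴.
Top flange (beyond web): 105 × 10, A = 1 050 mm², y = 125 mm, Ī = 8 750 mm⁴.
Bottom flange (beyond web): 105 × 10, A = 1 050 mm², y = 5 mm, Ī = 8 750 mm⁴.
By symmetry the centroid is at mid-height, ȳ = 65 mm.
Transfer each piece to the horizontal centroidal axis using Ī + A·d² with d = y − 65:
  web: d = 0 mm → contributes +1 830 833 mm⁴
  top flange (beyond web): d = 60 mm → contributes +3 788 750 mm⁴
  bottom flange (beyond web): d = -60 mm → contributes +3 788 750 mm⁴
Total I = 9 408 333 mm⁴.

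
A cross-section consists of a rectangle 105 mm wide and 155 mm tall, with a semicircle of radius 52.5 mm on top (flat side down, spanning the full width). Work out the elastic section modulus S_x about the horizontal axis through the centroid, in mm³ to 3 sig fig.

Split into non-overlapping primitives; take the origin at the lower-left of the bounding box.
Rectangular body: 105 × 155, A = 16 275 mm², y = 77.5 mm, Ī = 32 583 906 mm⁴.
Semicircular cap: semicircle r = 52.5, A = 4329.5 mm², y = 177.28 mm, Ī = 833 814 mm⁴.
Centroid: ȳ = ΣA·y / ΣA = 98.467 mm.
Transfer each piece to the horizontal axis through the centroid using Ī + A·d² with d = y − 98.467:
  rectangular body: d = -20.967 mm → contributes +39 738 339 mm⁴
  semicircular cap: d = 78.815 mm → contributes +27 727 959 mm⁴
Total I = 67 466 298 mm⁴.
Extreme fibre distance c = 109.03 mm; S = I/c = 618 767 mm³.

S_x ≈ 6.19 × 10⁵ mm³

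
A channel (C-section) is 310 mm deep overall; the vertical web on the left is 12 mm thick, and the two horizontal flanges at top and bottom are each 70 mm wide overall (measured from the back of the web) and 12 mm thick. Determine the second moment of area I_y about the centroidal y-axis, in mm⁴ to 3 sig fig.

I_y ≈ 1.68 × 10⁶ mm⁴

Split into non-overlapping primitives; take the origin at the lower-left of the bounding box.
Web: 12 × 310, A = 3 720 mm², x = 6 mm, Ī = 44 640 mm⁴.
Top flange (beyond web): 58 × 12, A = 696 mm², x = 41 mm, Ī = 195 112 mm⁴.
Bottom flange (beyond web): 58 × 12, A = 696 mm², x = 41 mm, Ī = 195 112 mm⁴.
Centroid: x̄ = ΣA·x / ΣA = 15.531 mm.
Transfer each piece to the centroidal y-axis using Ī + A·d² with d = x − 15.531:
  web: d = -9.5305 mm → contributes +382 530 mm⁴
  top flange (beyond web): d = 25.469 mm → contributes +646 603 mm⁴
  bottom flange (beyond web): d = 25.469 mm → contributes +646 603 mm⁴
Total I = 1 675 737 mm⁴.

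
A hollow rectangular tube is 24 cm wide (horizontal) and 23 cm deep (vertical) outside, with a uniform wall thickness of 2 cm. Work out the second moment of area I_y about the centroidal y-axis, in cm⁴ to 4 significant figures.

I_y ≈ 1.383 × 10⁴ cm⁴

Treat the section as a set of non-overlapping primitives; coordinates are from the bounding-box lower-left.
Outer rectangle: 24 × 23, A = 552 cm², x = 12 cm, Ī = 26 496 cm⁴.
Inner void (subtracted): 20 × 19, A = 380 cm², x = 12 cm, Ī = 12666.7 cm⁴.
By symmetry the centroid is at mid-width, x̄ = 12 cm.
All pieces are centred on the centroidal y-axis, so I = ΣĪ (holes subtracted) = 13829.3 cm⁴.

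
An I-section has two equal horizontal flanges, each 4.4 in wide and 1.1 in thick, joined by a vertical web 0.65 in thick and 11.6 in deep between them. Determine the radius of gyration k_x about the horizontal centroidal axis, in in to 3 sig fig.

Treat the section as a set of non-overlapping primitives; coordinates are from the bounding-box lower-left.
Bottom flange: 4.4 × 1.1, A = 4.84 in², y = 0.55 in, Ī = 0.48803 in⁴.
Web: 0.65 × 11.6, A = 7.54 in², y = 6.9 in, Ī = 84.549 in⁴.
Top flange: 4.4 × 1.1, A = 4.84 in², y = 13.25 in, Ī = 0.48803 in⁴.
By symmetry the centroid is at mid-height, ȳ = 6.9 in.
Transfer each piece to the horizontal centroidal axis using Ī + A·d² with d = y − 6.9:
  bottom flange: d = -6.35 in → contributes +195.65 in⁴
  web: d = 0 in → contributes +84.549 in⁴
  top flange: d = 6.35 in → contributes +195.65 in⁴
Total I = 475.85 in⁴.
Radius of gyration: k = √(I/A) = √(475.85 / 17.22) = 5.2567 in.

k_x ≈ 5.26 in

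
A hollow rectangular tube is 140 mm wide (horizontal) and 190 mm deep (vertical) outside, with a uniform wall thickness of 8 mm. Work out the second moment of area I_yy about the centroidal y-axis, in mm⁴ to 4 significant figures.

I_yy ≈ 1.580 × 10⁷ mm⁴

Decompose the section into non-overlapping parts with the origin at the bottom-left of its bounding rectangle.
Outer rectangle: 140 × 190, A = 26 600 mm², x = 70 mm, Ī = 43 446 667 mm⁴.
Inner void (subtracted): 124 × 174, A = 21 576 mm², x = 70 mm, Ī = 27 646 048 mm⁴.
By symmetry the centroid is at mid-width, x̄ = 70 mm.
All pieces are centred on the centroidal y-axis, so I = ΣĪ (holes subtracted) = 15 800 619 mm⁴.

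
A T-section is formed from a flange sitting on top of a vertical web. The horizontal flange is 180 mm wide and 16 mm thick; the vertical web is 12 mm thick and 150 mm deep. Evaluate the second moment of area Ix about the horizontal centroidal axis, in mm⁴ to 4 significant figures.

Ix ≈ 1.107 × 10⁷ mm⁴

Split into non-overlapping primitives; take the origin at the lower-left of the bounding box.
Flange: 180 × 16, A = 2 880 mm², y = 158 mm, Ī = 61 440 mm⁴.
Web: 12 × 150, A = 1 800 mm², y = 75 mm, Ī = 3 375 000 mm⁴.
Centroid: ȳ = ΣA·y / ΣA = 126.077 mm.
Transfer each piece to the horizontal centroidal axis using Ī + A·d² with d = y − 126.077:
  flange: d = 31.9231 mm → contributes +2 996 399 mm⁴
  web: d = -51.0769 mm → contributes +8 070 934 mm⁴
Total I = 11 067 332 mm⁴.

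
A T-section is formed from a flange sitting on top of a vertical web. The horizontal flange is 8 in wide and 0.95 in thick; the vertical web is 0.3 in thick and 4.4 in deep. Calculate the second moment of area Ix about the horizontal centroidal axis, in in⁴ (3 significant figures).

Ix ≈ 10.7 in⁴

Break the section into simple shapes (no overlaps), measuring from the bottom-left corner of the bounding box.
Flange: 8 × 0.95, A = 7.6 in², y = 4.875 in, Ī = 0.57158 in⁴.
Web: 0.3 × 4.4, A = 1.32 in², y = 2.2 in, Ī = 2.1296 in⁴.
Centroid: ȳ = ΣA·y / ΣA = 4.4791 in.
Transfer each piece to the horizontal centroidal axis using Ī + A·d² with d = y − 4.4791:
  flange: d = 0.39585 in → contributes +1.7625 in⁴
  web: d = -2.2791 in → contributes +8.9864 in⁴
Total I = 10.749 in⁴.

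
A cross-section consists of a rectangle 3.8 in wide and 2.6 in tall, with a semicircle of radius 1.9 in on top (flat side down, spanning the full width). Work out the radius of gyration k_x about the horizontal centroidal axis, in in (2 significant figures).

k_x ≈ 1.2 in

Break the section into simple shapes (no overlaps), measuring from the bottom-left corner of the bounding box.
Rectangular body: 3.8 × 2.6, A = 9.88 in², y = 1.3 in, Ī = 5.566 in⁴.
Semicircular cap: semicircle r = 1.9, A = 5.671 in², y = 3.406 in, Ī = 1.43 in⁴.
Centroid: ȳ = ΣA·y / ΣA = 2.068 in.
Transfer each piece to the horizontal centroidal axis using Ī + A·d² with d = y − 2.068:
  rectangular body: d = -0.7681 in → contributes +11.39 in⁴
  semicircular cap: d = 1.338 in → contributes +11.59 in⁴
Total I = 22.98 in⁴.
Radius of gyration: k = √(I/A) = √(22.98 / 15.55) = 1.216 in.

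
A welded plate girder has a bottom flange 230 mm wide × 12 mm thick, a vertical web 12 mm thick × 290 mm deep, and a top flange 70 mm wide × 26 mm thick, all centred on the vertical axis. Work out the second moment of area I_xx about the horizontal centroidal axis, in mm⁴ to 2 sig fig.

I_xx ≈ 1.3 × 10⁸ mm⁴

Decompose the section into non-overlapping parts with the origin at the bottom-left of its bounding rectangle.
Bottom plate: 230 × 12, A = 2 760 mm², y = 6 mm, Ī = 33 120 mm⁴.
Web plate: 12 × 290, A = 3 480 mm², y = 157 mm, Ī = 24 389 000 mm⁴.
Top plate: 70 × 26, A = 1 820 mm², y = 315 mm, Ī = 102 527 mm⁴.
Centroid: ȳ = ΣA·y / ΣA = 141 mm.
Transfer each piece to the horizontal centroidal axis using Ī + A·d² with d = y − 141:
  bottom plate: d = -135 mm → contributes +50 311 933 mm⁴
  web plate: d = 16.03 mm → contributes +25 283 199 mm⁴
  top plate: d = 174 mm → contributes +55 223 708 mm⁴
Total I = 130 818 840 mm⁴.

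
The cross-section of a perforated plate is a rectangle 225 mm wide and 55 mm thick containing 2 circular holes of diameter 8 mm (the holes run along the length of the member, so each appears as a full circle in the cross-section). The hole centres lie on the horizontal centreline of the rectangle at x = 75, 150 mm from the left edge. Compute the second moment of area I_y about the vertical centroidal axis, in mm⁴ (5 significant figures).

Split into non-overlapping primitives; take the origin at the lower-left of the bounding box.
Plate: 225 × 55, A = 12 375 mm², x = 112.5 mm, Ī = 52 207 031 mm⁴.
Hole 1 (subtracted): ⌀8, A = 50.26548 mm², x = 75 mm, Ī = 201.0619 mm⁴.
Hole 2 (subtracted): ⌀8, A = 50.26548 mm², x = 150 mm, Ī = 201.0619 mm⁴.
By symmetry the centroid is at mid-width, x̄ = 112.5 mm.
Transfer each piece to the vertical centroidal axis using Ī + A·d² with d = x − 112.5:
  plate: d = 0 mm → contributes +52 207 031 mm⁴
  hole 1: d = -37.5 mm → contributes −70886.9 mm⁴
  hole 2: d = 37.5 mm → contributes −70886.9 mm⁴
Total I = 52 065 257 mm⁴.

I_y ≈ 5.2065 × 10⁷ mm⁴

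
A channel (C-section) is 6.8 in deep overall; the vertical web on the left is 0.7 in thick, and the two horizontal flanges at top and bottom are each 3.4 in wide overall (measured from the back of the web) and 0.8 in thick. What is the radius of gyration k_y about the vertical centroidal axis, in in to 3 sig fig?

Decompose the section into non-overlapping parts with the origin at the bottom-left of its bounding rectangle.
Web: 0.7 × 6.8, A = 4.76 in², x = 0.35 in, Ī = 0.19437 in⁴.
Top flange (beyond web): 2.7 × 0.8, A = 2.16 in², x = 2.05 in, Ī = 1.3122 in⁴.
Bottom flange (beyond web): 2.7 × 0.8, A = 2.16 in², x = 2.05 in, Ī = 1.3122 in⁴.
Centroid: x̄ = ΣA·x / ΣA = 1.1588 in.
Transfer each piece to the vertical centroidal axis using Ī + A·d² with d = x − 1.1588:
  web: d = -0.80881 in → contributes +3.3082 in⁴
  top flange (beyond web): d = 0.89119 in → contributes +3.0277 in⁴
  bottom flange (beyond web): d = 0.89119 in → contributes +3.0277 in⁴
Total I = 9.3637 in⁴.
Radius of gyration: k = √(I/A) = √(9.3637 / 9.08) = 1.0155 in.

k_y ≈ 1.02 in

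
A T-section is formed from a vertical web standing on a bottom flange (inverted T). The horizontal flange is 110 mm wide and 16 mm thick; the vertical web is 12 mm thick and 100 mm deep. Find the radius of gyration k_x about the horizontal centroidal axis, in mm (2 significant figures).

Treat the section as a set of non-overlapping primitives; coordinates are from the bounding-box lower-left.
Flange: 110 × 16, A = 1 760 mm², y = 8 mm, Ī = 37 547 mm⁴.
Web: 12 × 100, A = 1 200 mm², y = 66 mm, Ī = 1 000 000 mm⁴.
Centroid: ȳ = ΣA·y / ΣA = 31.51 mm.
Transfer each piece to the horizontal centroidal axis using Ī + A·d² with d = y − 31.51:
  flange: d = -23.51 mm → contributes +1 010 625 mm⁴
  web: d = 34.49 mm → contributes +2 427 181 mm⁴
Total I = 3 437 806 mm⁴.
Radius of gyration: k = √(I/A) = √(3 437 806 / 2 960) = 34.08 mm.

k_x ≈ 34 mm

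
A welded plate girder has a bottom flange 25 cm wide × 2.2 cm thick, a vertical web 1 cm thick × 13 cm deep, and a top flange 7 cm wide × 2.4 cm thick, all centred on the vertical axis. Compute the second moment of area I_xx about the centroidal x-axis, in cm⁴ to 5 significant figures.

Decompose the section into non-overlapping parts with the origin at the bottom-left of its bounding rectangle.
Bottom plate: 25 × 2.2, A = 55 cm², y = 1.1 cm, Ī = 22.18333 cm⁴.
Web plate: 1 × 13, A = 13 cm², y = 8.7 cm, Ī = 183.0833 cm⁴.
Top plate: 7 × 2.4, A = 16.8 cm², y = 16.4 cm, Ī = 8.064 cm⁴.
Centroid: ȳ = ΣA·y / ΣA = 5.296226 cm.
Transfer each piece to the centroidal x-axis using Ī + A·d² with d = y − 5.296226:
  bottom plate: d = -4.196226 cm → contributes +990.6407 cm⁴
  web plate: d = 3.403774 cm → contributes +333.6971 cm⁴
  top plate: d = 11.10377 cm → contributes +2079.4 cm⁴
Total I = 3403.737 cm⁴.

I_xx ≈ 3403.7 cm⁴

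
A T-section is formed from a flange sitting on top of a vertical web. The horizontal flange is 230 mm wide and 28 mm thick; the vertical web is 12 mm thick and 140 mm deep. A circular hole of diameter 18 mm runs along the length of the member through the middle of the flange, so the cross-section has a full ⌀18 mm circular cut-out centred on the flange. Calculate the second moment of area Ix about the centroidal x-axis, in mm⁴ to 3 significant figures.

Break the section into simple shapes (no overlaps), measuring from the bottom-left corner of the bounding box.
Flange: 230 × 28, A = 6 440 mm², y = 154 mm, Ī = 420 747 mm⁴.
Web: 12 × 140, A = 1 680 mm², y = 70 mm, Ī = 2 744 000 mm⁴.
Hole (subtracted): ⌀18, A = 254.47 mm², y = 154 mm, Ī = 5 153 mm⁴.
Centroid: ȳ = ΣA·y / ΣA = 136.06 mm.
Transfer each piece to the centroidal x-axis using Ī + A·d² with d = y − 136.06:
  flange: d = 17.942 mm → contributes +2 493 783 mm⁴
  web: d = -66.058 mm → contributes +10 075 042 mm⁴
  hole: d = 17.942 mm → contributes −87 067 mm⁴
Total I = 12 481 759 mm⁴.

Ix ≈ 1.25 × 10⁷ mm⁴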